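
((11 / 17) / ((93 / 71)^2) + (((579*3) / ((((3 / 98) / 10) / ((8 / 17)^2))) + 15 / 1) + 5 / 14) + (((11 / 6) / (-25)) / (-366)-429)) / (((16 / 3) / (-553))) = -352008819074269719 / 27106350400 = -12986212.23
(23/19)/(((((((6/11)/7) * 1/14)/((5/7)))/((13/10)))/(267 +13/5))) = 15517502/285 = 54447.38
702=702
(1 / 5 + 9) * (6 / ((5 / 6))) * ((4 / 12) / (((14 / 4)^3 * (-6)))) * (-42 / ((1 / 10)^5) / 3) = 5888000 / 49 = 120163.27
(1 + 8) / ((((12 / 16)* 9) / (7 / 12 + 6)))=79 / 9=8.78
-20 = -20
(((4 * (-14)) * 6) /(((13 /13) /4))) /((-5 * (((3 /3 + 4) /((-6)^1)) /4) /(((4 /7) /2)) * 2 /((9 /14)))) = -20736 /175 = -118.49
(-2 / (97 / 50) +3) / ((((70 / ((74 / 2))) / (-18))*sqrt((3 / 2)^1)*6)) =-7067*sqrt(6) / 6790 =-2.55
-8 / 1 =-8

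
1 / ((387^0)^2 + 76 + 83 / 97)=97 / 7552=0.01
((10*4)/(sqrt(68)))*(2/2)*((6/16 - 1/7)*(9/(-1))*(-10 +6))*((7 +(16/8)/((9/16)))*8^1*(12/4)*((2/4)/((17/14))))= 296400*sqrt(17)/289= 4228.68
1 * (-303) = -303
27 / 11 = 2.45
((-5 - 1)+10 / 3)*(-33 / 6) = 44 / 3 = 14.67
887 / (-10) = -887 / 10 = -88.70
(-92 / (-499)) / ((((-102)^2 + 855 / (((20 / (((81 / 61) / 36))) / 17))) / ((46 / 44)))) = 44896 / 2429590581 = 0.00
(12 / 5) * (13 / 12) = 13 / 5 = 2.60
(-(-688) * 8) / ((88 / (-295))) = -202960 / 11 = -18450.91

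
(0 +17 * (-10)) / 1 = -170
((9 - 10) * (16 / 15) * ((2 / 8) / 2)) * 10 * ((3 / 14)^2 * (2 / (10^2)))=-3 / 2450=-0.00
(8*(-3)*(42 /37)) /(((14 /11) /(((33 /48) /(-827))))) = 1089 /61198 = 0.02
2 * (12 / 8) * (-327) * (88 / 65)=-86328 / 65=-1328.12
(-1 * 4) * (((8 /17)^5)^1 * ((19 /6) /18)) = -622592 /38336139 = -0.02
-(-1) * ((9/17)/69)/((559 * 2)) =3/437138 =0.00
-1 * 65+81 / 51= -1078 / 17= -63.41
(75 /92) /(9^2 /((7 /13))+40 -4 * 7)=0.01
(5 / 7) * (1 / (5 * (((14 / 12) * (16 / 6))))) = 9 / 196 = 0.05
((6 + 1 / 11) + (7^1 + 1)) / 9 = 155 / 99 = 1.57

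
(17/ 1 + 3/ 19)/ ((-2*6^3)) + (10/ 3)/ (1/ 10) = 136637/ 4104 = 33.29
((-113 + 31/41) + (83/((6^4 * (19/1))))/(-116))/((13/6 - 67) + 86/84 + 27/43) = 3956669853871/2227192110144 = 1.78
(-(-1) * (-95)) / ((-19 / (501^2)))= 1255005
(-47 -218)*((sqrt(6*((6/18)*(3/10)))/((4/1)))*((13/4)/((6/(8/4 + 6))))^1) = -689*sqrt(15)/12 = -222.37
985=985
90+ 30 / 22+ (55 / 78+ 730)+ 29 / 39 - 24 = 685381 / 858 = 798.81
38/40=19/20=0.95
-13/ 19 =-0.68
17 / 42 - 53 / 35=-233 / 210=-1.11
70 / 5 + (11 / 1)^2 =135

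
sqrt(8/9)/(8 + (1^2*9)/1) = 2*sqrt(2)/51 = 0.06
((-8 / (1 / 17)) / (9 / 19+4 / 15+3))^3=-7278825672000 / 151419437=-48070.62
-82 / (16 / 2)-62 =-289 / 4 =-72.25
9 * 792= 7128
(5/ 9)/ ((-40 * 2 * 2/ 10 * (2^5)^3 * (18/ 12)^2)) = -0.00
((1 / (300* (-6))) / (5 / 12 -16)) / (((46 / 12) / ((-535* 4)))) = -0.02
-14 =-14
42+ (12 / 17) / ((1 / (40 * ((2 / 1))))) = 98.47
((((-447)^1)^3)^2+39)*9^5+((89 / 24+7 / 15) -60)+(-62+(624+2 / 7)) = 131891168922379408846769 / 280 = 471039889008497888738.46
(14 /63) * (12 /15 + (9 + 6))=158 /45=3.51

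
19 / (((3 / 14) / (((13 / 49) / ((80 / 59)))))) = 14573 / 840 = 17.35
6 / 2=3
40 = 40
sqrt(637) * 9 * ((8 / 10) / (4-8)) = -63 * sqrt(13) / 5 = -45.43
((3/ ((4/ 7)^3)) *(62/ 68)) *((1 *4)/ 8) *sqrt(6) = 31899 *sqrt(6)/ 4352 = 17.95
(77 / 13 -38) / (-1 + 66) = -417 / 845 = -0.49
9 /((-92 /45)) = -405 /92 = -4.40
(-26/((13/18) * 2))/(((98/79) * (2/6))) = -2133/49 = -43.53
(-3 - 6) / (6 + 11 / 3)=-0.93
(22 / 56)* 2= 11 / 14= 0.79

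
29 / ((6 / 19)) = 551 / 6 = 91.83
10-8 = 2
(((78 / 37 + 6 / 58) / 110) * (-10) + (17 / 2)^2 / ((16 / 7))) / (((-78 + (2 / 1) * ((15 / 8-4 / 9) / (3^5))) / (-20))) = 37062771885 / 4601423156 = 8.05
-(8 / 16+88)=-177 / 2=-88.50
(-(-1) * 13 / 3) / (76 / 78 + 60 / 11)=1859 / 2758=0.67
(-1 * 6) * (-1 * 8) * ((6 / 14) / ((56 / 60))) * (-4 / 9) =-480 / 49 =-9.80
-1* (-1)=1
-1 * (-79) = 79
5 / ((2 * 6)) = 5 / 12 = 0.42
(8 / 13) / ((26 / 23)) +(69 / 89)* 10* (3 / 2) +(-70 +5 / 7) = -6013164 / 105287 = -57.11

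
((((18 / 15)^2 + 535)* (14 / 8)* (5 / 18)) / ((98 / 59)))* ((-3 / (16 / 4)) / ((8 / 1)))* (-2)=29.44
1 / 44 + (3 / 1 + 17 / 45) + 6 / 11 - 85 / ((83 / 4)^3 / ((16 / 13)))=57903494603 / 14717797380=3.93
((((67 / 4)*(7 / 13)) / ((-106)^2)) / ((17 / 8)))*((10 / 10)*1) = 469 / 1241578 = 0.00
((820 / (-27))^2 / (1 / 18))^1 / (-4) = -336200 / 81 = -4150.62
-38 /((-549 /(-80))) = -5.54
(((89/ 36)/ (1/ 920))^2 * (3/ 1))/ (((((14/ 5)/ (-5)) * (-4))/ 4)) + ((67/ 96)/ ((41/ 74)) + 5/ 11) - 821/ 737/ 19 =4373991828041257/ 157831632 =27713024.14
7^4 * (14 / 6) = 16807 / 3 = 5602.33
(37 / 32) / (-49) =-37 / 1568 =-0.02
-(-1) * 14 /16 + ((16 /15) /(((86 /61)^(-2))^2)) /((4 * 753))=1096471844777 /1251110192760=0.88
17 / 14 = 1.21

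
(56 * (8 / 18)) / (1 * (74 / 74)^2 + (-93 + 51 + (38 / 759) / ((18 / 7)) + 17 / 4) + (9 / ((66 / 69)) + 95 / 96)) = -5440512 / 5755933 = -0.95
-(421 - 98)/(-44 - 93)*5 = 1615/137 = 11.79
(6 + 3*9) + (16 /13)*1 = 34.23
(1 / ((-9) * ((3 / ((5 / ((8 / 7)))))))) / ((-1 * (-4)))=-35 / 864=-0.04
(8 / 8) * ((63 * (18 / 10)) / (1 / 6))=3402 / 5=680.40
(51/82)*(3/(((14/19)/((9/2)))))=26163/2296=11.40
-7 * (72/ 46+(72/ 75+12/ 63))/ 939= -0.02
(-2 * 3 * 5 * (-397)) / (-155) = -2382 / 31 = -76.84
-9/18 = -1/2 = -0.50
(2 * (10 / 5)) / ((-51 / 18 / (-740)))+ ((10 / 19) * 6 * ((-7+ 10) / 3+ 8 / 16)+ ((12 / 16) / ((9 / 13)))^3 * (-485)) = 241569125 / 558144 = 432.81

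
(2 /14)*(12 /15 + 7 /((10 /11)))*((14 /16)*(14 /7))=2.12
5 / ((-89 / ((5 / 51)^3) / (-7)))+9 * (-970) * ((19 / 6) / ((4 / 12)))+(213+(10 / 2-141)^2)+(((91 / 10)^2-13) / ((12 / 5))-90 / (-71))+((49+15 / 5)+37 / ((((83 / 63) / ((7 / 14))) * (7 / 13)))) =-356865029518463071 / 5565791882160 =-64117.57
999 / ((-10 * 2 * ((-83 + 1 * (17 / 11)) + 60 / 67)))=736263 / 1187440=0.62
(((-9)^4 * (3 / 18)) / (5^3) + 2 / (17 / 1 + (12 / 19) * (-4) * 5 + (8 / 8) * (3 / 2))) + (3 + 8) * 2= 1733201 / 55750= 31.09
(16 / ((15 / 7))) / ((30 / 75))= 56 / 3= 18.67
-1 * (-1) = 1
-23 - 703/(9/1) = -910/9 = -101.11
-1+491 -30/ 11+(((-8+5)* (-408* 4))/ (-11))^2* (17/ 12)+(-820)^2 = 953537.32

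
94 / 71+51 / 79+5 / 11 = 149562 / 61699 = 2.42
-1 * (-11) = 11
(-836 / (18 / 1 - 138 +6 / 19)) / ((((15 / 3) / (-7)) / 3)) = -55594 / 1895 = -29.34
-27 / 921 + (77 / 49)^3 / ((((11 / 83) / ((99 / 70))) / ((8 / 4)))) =305128854 / 3685535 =82.79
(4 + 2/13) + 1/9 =499/117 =4.26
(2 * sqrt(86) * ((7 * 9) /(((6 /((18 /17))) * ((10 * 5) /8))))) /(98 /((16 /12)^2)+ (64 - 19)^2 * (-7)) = -192 * sqrt(86) /762025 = -0.00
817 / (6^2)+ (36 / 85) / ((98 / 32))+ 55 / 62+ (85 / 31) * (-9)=-4450979 / 4648140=-0.96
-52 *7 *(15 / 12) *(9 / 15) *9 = -2457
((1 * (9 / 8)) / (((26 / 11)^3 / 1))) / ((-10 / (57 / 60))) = -227601 / 28121600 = -0.01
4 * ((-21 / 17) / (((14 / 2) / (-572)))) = 6864 / 17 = 403.76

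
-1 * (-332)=332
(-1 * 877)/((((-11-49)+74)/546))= -34203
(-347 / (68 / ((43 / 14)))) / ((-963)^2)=-14921 / 882855288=-0.00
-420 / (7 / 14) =-840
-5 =-5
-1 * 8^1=-8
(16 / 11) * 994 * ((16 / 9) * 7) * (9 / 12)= 445312 / 33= 13494.30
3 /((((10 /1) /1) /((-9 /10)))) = -27 /100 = -0.27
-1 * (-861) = 861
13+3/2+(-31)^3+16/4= -59545/2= -29772.50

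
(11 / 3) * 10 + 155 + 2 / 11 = 6331 / 33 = 191.85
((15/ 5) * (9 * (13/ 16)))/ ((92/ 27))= 9477/ 1472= 6.44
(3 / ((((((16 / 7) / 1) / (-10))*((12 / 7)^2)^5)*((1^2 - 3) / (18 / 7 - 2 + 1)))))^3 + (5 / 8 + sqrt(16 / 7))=22510541217089408524517618102291095 / 36010865974957671360125199766781952 + 4*sqrt(7) / 7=2.14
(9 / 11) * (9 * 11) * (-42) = -3402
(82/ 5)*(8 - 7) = 82/ 5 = 16.40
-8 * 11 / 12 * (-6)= 44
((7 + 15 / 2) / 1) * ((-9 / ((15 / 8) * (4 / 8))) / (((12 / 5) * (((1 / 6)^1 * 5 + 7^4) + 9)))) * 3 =-1044 / 14465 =-0.07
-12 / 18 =-2 / 3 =-0.67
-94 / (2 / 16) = -752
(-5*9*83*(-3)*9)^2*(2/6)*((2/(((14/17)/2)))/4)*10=288141897375/7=41163128196.43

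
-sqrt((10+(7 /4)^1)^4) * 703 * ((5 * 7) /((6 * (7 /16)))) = -7764635 /6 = -1294105.83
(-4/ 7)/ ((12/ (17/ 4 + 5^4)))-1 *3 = -32.96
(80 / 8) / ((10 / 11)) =11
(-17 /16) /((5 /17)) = -289 /80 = -3.61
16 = 16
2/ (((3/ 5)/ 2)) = 20/ 3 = 6.67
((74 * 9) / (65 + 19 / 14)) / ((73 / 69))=9.49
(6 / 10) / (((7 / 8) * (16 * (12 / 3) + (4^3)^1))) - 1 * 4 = -2237 / 560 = -3.99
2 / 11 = 0.18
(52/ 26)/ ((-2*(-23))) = 1/ 23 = 0.04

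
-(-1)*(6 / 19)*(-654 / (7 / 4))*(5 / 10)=-7848 / 133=-59.01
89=89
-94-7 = -101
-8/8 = -1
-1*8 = -8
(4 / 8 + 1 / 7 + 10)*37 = 5513 / 14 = 393.79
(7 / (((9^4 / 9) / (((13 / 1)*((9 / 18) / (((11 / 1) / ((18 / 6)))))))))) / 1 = 91 / 5346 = 0.02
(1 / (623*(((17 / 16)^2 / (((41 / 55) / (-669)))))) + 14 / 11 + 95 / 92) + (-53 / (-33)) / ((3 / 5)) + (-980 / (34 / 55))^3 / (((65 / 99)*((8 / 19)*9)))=-647065936697200693299131 / 404088091947540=-1601299195.87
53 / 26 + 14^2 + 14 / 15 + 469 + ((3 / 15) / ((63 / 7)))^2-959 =-15322609 / 52650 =-291.03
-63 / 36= -7 / 4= -1.75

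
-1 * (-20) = 20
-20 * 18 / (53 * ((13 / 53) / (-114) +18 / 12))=-4104 / 905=-4.53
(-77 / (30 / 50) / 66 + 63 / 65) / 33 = -1141 / 38610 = -0.03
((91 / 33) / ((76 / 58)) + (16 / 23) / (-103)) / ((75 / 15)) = 6231727 / 14853630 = 0.42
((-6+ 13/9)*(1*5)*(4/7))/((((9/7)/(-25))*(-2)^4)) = 5125/324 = 15.82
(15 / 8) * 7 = 105 / 8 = 13.12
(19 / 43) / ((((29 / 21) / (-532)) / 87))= -636804 / 43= -14809.40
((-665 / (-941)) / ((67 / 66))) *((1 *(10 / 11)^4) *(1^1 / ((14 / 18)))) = 51300000 / 83915557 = 0.61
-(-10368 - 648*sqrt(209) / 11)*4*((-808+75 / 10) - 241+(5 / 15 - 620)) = -68891904 - 4305744*sqrt(209) / 11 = -74550760.26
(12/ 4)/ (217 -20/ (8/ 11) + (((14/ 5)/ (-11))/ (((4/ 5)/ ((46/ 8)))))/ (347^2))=10595992/ 669313441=0.02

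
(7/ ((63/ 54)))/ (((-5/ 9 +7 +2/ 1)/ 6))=81/ 19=4.26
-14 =-14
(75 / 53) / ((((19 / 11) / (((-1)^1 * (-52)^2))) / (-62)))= 138309600 / 1007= 137348.16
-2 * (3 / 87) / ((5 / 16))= -32 / 145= -0.22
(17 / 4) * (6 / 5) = 51 / 10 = 5.10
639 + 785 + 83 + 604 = 2111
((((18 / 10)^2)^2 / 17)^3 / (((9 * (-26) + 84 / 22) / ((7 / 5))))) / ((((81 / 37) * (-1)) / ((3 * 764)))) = 1897365112863759 / 1265433349609375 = 1.50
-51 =-51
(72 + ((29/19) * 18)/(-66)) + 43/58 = 876725/12122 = 72.33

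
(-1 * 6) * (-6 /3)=12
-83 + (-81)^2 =6478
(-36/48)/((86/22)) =-33/172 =-0.19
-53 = -53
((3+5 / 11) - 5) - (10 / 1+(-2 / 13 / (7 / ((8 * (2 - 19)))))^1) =-14549 / 1001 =-14.53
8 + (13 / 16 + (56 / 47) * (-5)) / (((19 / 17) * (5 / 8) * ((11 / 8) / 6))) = -1185632 / 49115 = -24.14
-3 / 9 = -1 / 3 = -0.33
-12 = -12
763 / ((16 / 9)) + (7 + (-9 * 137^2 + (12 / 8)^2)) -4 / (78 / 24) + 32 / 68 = -595757029 / 3536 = -168483.32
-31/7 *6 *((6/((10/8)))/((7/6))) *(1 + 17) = -1967.80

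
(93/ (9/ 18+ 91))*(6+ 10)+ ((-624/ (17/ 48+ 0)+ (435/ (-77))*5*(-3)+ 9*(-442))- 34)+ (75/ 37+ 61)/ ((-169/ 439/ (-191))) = 12780898483845/ 499295797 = 25597.85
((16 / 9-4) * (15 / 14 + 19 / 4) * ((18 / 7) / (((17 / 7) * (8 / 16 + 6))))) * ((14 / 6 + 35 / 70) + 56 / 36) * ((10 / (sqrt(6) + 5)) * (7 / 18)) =-3219250 / 340119 + 643850 * sqrt(6) / 340119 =-4.83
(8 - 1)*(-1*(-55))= 385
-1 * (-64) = 64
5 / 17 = 0.29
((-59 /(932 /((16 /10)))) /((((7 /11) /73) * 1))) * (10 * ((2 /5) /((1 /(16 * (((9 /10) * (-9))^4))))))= -3201058.69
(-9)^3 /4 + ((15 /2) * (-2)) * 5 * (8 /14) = -6303 /28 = -225.11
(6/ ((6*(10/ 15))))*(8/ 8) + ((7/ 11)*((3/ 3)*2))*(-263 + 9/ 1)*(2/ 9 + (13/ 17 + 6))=-7597679/ 3366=-2257.18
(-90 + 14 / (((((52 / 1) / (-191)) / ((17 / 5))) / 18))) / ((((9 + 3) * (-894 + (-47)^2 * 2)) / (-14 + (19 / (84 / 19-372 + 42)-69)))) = 924008217 / 145329760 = 6.36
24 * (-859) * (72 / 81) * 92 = -5057792 / 3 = -1685930.67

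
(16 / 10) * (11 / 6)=44 / 15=2.93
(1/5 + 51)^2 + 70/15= 196958/75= 2626.11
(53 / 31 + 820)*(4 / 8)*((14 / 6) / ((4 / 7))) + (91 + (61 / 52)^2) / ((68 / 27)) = 9771770101 / 5700032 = 1714.34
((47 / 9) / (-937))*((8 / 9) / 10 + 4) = -8648 / 379485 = -0.02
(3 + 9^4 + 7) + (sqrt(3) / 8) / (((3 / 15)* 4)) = 5* sqrt(3) / 32 + 6571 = 6571.27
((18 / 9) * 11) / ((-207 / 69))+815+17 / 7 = 17012 / 21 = 810.10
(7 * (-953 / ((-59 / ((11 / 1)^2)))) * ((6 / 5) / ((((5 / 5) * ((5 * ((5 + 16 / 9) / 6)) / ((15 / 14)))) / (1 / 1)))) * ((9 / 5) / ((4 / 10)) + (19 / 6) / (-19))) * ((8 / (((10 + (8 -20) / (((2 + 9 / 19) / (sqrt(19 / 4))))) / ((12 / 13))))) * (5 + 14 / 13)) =-94886479165104 * sqrt(19) / 760990555 -78239728434384 / 152198111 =-1057567.94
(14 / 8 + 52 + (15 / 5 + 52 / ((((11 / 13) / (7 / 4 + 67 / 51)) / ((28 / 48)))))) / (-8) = -140177 / 6732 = -20.82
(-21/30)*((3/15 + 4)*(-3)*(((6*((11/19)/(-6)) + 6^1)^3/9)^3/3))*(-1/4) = -63933886007632984567/15682622112059400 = -4076.73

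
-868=-868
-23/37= -0.62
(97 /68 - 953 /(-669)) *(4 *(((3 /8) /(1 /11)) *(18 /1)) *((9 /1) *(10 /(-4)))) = -577800135 /30328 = -19051.71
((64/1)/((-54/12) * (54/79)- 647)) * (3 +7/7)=-5056/12839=-0.39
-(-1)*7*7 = 49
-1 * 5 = -5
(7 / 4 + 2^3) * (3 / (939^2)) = 0.00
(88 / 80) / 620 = 11 / 6200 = 0.00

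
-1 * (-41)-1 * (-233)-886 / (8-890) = 121277 / 441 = 275.00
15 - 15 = 0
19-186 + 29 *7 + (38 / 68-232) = -6645 / 34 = -195.44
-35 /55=-7 /11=-0.64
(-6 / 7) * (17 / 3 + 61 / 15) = -292 / 35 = -8.34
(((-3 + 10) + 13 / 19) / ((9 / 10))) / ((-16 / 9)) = -365 / 76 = -4.80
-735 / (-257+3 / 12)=2940 / 1027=2.86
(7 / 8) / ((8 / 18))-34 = -1025 / 32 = -32.03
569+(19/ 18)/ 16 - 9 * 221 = -408941/ 288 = -1419.93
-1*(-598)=598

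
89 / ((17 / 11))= 979 / 17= 57.59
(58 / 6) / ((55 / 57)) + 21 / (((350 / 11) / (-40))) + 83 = 3664 / 55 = 66.62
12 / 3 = 4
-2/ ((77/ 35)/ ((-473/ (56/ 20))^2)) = -2542375/ 98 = -25942.60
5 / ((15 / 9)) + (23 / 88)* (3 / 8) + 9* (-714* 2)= -9045627 / 704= -12848.90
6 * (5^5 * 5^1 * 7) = 656250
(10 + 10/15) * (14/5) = 448/15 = 29.87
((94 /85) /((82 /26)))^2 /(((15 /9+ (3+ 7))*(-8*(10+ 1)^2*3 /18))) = -3359889 /51435027875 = -0.00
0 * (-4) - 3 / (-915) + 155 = 47276 / 305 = 155.00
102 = 102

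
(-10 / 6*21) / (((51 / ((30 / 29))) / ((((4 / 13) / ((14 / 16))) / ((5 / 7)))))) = -2240 / 6409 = -0.35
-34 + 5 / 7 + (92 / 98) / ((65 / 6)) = -105739 / 3185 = -33.20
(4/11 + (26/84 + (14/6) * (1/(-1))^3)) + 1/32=-12041/7392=-1.63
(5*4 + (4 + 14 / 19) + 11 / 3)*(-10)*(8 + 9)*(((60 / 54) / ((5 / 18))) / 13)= -1100920 / 741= -1485.72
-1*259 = -259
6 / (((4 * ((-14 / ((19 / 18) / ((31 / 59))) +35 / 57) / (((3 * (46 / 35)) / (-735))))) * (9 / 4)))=103132 / 183256325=0.00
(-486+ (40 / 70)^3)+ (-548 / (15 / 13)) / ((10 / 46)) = -68698786 / 25725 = -2670.51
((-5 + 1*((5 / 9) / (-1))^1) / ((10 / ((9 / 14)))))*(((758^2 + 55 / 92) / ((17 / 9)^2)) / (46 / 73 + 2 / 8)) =-1562804214795 / 23915906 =-65345.81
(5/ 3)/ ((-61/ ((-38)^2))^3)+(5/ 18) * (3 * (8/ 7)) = -35126077940/ 1588867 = -22107.63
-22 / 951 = -0.02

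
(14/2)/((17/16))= 112/17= 6.59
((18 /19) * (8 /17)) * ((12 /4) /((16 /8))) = 216 /323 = 0.67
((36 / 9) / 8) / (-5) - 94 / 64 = -251 / 160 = -1.57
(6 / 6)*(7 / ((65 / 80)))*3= 336 / 13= 25.85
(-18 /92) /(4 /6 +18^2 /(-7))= 189 /44068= 0.00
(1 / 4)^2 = 1 / 16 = 0.06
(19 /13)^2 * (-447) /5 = -161367 /845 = -190.97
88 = 88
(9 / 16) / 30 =3 / 160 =0.02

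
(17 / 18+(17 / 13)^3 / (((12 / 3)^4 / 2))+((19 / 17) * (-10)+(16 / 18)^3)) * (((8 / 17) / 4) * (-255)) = 165755723075 / 580851648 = 285.37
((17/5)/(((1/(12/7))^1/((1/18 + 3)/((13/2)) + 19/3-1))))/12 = 1649/585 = 2.82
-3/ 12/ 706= -1/ 2824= -0.00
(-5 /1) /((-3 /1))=1.67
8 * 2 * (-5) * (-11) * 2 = 1760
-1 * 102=-102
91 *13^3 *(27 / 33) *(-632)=-1137184776 / 11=-103380434.18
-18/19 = -0.95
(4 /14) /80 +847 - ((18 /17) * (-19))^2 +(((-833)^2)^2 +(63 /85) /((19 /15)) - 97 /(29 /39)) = 21467796946814758599 /44586920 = 481481944633.42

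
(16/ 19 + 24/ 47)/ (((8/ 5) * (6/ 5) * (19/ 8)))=15100/ 50901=0.30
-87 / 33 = -29 / 11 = -2.64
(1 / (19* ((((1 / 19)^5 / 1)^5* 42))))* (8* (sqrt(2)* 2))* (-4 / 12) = -39190103447686774541730362223368* sqrt(2) / 63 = -879732949309892502274751400000.00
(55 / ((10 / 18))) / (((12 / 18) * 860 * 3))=0.06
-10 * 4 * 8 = -320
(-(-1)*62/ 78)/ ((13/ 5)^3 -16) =3875/ 7683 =0.50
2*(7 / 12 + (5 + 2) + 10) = 35.17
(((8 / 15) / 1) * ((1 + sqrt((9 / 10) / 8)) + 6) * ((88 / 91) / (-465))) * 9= -704 / 10075-528 * sqrt(5) / 352625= -0.07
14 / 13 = 1.08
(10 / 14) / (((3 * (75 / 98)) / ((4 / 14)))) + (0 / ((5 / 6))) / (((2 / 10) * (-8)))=4 / 45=0.09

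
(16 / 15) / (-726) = -8 / 5445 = -0.00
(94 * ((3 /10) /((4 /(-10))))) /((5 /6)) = -423 /5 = -84.60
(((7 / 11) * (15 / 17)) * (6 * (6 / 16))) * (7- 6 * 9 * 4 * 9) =-1830465 / 748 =-2447.15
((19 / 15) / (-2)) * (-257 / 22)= 4883 / 660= 7.40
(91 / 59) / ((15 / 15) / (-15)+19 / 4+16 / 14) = 38220 / 144373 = 0.26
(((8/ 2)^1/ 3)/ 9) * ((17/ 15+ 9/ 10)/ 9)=122/ 3645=0.03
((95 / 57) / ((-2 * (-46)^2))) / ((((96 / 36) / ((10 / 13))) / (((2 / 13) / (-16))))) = 25 / 22886656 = 0.00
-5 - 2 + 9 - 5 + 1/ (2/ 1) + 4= 3/ 2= 1.50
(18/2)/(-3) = -3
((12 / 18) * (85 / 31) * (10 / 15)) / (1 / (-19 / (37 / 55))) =-355300 / 10323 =-34.42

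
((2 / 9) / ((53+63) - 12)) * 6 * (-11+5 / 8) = -83 / 624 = -0.13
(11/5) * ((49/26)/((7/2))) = 77/65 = 1.18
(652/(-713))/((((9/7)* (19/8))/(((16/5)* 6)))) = -1168384/203205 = -5.75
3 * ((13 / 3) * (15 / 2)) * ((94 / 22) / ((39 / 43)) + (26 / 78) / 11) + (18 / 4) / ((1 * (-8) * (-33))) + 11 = 473.29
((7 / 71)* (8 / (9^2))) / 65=56 / 373815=0.00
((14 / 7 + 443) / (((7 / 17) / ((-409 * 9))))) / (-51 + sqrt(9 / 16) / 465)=17264994300 / 221333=78004.61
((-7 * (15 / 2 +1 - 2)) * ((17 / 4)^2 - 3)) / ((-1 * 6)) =21931 / 192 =114.22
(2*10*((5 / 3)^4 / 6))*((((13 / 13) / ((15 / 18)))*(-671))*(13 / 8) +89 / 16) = -65144375 / 1944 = -33510.48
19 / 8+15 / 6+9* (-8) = -537 / 8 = -67.12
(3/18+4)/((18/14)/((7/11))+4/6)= 245/158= 1.55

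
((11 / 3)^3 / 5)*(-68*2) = -181016 / 135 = -1340.86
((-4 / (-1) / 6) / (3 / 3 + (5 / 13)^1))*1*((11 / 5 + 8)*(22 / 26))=187 / 45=4.16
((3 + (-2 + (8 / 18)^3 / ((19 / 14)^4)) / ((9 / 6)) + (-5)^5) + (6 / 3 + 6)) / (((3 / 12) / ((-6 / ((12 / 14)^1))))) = 24861271424248 / 285012027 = 87228.85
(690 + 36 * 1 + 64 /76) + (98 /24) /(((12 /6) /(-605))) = -231815 /456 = -508.37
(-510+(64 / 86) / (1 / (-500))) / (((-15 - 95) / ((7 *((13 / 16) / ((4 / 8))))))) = 345163 / 3784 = 91.22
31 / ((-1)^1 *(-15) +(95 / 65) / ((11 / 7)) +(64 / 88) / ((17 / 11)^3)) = 21779329 / 11330238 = 1.92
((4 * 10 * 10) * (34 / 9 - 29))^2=8244640000 / 81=101785679.01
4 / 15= 0.27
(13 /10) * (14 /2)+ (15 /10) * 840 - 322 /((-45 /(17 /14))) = 115001 /90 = 1277.79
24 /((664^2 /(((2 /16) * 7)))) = 21 /440896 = 0.00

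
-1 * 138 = -138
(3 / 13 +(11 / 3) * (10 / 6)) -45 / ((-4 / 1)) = 8233 / 468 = 17.59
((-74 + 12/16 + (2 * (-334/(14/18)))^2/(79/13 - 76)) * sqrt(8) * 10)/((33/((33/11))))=-1051414445 * sqrt(2)/54439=-27313.59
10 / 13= 0.77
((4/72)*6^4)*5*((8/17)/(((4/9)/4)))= 25920/17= 1524.71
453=453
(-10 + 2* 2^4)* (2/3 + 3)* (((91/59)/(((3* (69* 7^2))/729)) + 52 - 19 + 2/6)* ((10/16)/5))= 115320139/341964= 337.23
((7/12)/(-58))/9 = -7/6264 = -0.00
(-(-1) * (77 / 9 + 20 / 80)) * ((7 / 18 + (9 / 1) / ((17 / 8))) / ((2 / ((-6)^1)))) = -448555 / 3672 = -122.16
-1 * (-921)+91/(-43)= 918.88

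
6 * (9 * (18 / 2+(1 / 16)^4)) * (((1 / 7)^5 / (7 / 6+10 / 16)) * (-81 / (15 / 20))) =-1289947275 / 740045824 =-1.74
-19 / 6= -3.17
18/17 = 1.06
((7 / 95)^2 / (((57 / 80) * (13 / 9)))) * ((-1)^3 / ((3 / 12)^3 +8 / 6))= -64512 / 16495895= -0.00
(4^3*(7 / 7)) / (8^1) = 8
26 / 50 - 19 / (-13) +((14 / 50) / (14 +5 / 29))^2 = 2720163817 / 1372483125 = 1.98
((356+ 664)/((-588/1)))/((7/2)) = -170/343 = -0.50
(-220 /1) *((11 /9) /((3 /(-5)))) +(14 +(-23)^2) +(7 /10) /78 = 6957923 /7020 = 991.16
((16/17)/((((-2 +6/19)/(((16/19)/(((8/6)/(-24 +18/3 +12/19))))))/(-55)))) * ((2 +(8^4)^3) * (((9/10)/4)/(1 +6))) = -1683798978772845/2261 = -744714276325.89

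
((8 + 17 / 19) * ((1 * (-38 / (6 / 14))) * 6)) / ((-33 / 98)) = 463736 / 33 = 14052.61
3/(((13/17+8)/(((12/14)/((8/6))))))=459/2086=0.22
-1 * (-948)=948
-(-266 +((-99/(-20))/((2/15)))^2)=-71185/64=-1112.27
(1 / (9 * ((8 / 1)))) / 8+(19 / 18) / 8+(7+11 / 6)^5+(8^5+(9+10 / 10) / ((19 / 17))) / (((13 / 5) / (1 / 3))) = 222731078095 / 3841344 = 57982.59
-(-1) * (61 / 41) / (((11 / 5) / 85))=25925 / 451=57.48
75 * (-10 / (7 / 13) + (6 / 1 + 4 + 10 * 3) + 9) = 15975 / 7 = 2282.14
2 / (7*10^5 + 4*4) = 0.00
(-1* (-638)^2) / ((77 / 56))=-296032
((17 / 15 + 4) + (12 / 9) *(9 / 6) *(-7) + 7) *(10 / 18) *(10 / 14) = -20 / 27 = -0.74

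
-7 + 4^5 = 1017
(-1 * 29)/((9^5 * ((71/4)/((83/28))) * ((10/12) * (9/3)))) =-4814/146736765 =-0.00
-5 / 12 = -0.42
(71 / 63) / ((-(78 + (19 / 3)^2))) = -71 / 7441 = -0.01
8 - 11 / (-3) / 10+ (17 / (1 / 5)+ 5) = 2951 / 30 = 98.37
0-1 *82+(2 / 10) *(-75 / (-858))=-23447 / 286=-81.98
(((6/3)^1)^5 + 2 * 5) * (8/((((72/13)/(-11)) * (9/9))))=-2002/3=-667.33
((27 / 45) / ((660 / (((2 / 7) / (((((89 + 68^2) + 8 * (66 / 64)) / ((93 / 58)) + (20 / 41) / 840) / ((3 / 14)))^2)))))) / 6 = 43616907 / 190232477534892069200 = 0.00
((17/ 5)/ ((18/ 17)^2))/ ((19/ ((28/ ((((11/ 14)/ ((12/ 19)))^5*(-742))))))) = -4058617823232/ 2007848337946715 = -0.00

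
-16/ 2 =-8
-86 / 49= -1.76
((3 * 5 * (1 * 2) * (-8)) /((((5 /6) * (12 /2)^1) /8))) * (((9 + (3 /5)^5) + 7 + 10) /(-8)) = 3911664 /3125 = 1251.73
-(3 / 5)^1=-3 / 5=-0.60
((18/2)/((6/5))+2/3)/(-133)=-0.06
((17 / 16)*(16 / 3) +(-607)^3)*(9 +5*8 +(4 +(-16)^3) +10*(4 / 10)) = 2709949326868 / 3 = 903316442289.33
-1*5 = -5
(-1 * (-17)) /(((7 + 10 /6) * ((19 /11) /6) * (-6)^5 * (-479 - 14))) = 11 /6188832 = 0.00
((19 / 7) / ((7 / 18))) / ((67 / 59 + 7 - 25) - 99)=-10089 / 167482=-0.06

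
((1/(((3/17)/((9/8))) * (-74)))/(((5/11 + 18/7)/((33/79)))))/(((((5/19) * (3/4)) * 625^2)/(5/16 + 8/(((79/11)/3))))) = -3791011917/6725457625000000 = -0.00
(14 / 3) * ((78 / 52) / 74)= 7 / 74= 0.09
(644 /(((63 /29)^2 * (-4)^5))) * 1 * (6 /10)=-19343 /241920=-0.08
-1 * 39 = -39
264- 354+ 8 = -82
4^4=256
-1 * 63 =-63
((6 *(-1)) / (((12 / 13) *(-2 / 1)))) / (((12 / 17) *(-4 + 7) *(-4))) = -221 / 576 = -0.38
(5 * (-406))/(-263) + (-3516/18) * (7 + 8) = -768560/263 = -2922.28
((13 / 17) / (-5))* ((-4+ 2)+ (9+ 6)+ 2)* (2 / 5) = -78 / 85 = -0.92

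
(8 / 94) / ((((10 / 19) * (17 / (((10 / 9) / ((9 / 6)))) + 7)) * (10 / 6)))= 456 / 140765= 0.00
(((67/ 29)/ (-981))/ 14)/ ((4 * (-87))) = 67/ 138603528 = 0.00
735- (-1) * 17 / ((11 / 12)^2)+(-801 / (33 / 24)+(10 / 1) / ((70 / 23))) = 149048 / 847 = 175.97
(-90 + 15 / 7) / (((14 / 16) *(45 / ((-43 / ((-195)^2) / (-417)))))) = -14104 / 2330894475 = -0.00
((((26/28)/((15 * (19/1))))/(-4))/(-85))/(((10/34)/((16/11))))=26/548625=0.00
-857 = -857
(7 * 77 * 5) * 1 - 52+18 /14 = 18510 /7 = 2644.29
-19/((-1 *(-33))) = -19/33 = -0.58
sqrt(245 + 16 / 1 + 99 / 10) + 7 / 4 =7 / 4 + 3 * sqrt(3010) / 10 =18.21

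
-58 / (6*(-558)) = 29 / 1674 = 0.02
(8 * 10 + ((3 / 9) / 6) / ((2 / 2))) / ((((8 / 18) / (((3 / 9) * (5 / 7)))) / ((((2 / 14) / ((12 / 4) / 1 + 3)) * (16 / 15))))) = 1441 / 1323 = 1.09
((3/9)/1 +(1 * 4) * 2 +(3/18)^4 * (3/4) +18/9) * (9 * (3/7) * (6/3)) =2551/32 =79.72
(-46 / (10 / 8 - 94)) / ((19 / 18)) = 3312 / 7049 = 0.47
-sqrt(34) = -5.83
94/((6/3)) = 47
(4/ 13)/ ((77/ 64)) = 256/ 1001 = 0.26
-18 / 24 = -3 / 4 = -0.75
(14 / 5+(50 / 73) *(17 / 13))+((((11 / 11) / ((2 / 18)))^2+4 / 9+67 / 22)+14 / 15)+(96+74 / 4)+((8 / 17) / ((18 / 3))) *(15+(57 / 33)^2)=1059449342 / 5167305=205.03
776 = 776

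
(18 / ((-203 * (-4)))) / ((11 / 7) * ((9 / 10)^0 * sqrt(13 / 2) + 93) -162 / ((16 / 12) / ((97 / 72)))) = -141480 / 106136549 -6336 * sqrt(26) / 106136549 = -0.00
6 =6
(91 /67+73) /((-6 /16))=-39856 /201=-198.29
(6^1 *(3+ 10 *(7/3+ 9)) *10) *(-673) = -4697540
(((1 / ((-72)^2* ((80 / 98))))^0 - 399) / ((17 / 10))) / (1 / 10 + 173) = -39800 / 29427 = -1.35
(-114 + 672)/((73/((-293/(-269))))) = 163494/19637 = 8.33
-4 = -4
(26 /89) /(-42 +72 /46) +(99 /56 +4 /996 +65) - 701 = -634.24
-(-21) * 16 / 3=112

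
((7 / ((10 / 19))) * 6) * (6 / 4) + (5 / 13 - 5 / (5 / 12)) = 14051 / 130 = 108.08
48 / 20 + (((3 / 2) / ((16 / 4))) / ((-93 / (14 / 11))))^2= 2.40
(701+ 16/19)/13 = 13335/247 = 53.99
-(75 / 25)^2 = -9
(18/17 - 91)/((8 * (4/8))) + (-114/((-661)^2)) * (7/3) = -668070297/29710628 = -22.49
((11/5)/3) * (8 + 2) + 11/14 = 341/42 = 8.12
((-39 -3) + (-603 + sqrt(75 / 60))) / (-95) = 129 / 19 -sqrt(5) / 190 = 6.78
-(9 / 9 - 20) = 19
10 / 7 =1.43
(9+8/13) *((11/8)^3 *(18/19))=1497375/63232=23.68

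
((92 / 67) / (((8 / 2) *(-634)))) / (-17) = 23 / 722126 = 0.00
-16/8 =-2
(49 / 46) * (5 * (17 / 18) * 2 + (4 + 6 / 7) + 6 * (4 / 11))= 79961 / 4554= 17.56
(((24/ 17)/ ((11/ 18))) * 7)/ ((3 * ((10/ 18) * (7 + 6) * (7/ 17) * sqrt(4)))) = 648/ 715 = 0.91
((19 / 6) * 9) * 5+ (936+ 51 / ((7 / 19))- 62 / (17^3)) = 83701913 / 68782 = 1216.92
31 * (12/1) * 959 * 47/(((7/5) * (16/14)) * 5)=4191789/2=2095894.50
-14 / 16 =-0.88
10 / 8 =5 / 4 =1.25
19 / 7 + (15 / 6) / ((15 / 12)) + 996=7005 / 7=1000.71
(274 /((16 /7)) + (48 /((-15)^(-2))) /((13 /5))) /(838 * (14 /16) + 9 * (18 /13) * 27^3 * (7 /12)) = 444467 /14956606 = 0.03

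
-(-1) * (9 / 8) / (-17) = -9 / 136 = -0.07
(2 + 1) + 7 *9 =66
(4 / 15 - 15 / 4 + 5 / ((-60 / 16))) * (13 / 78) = -289 / 360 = -0.80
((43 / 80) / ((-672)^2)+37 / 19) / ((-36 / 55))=-14703584027 / 4942135296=-2.98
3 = 3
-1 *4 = -4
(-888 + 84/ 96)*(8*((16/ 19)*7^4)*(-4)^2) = -4362213632/ 19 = -229590191.16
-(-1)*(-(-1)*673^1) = 673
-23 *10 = -230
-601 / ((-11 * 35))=601 / 385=1.56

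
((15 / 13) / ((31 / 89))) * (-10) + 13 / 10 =-128261 / 4030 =-31.83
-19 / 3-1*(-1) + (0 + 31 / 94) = -1411 / 282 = -5.00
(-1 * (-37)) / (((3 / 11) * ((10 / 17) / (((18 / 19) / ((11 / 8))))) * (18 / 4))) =10064 / 285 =35.31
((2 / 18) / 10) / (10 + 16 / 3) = 1 / 1380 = 0.00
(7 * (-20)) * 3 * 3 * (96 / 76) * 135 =-4082400 / 19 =-214863.16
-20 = -20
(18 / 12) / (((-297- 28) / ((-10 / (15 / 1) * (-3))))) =-3 / 325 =-0.01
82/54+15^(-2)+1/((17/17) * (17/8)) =22876/11475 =1.99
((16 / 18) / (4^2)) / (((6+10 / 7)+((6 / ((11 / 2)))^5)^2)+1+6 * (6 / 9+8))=181561972207 / 205289138804238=0.00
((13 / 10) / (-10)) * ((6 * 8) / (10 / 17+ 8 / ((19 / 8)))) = -8398 / 5325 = -1.58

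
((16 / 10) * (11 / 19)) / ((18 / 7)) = 0.36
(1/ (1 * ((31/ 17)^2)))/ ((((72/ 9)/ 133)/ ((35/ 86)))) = 1345295/ 661168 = 2.03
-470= -470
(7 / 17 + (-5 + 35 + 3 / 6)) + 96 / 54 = 10003 / 306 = 32.69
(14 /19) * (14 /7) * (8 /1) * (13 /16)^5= 2599051 /622592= 4.17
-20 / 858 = -10 / 429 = -0.02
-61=-61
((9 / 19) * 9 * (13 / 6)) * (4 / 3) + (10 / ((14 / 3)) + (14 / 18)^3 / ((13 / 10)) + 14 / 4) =46184009 / 2520882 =18.32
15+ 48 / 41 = 663 / 41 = 16.17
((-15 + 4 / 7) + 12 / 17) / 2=-1633 / 238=-6.86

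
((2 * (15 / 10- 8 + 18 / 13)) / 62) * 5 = -665 / 806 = -0.83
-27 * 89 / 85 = -2403 / 85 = -28.27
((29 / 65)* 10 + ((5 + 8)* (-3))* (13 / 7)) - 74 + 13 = -11736 / 91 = -128.97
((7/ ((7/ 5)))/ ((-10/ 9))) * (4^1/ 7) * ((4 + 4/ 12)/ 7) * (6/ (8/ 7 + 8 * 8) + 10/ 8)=-1989/ 931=-2.14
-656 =-656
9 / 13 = 0.69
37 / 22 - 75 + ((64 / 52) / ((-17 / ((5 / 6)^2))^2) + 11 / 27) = -488121989 / 6694974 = -72.91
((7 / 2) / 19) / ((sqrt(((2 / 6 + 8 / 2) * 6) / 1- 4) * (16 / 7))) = 49 * sqrt(22) / 13376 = 0.02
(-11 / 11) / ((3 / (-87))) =29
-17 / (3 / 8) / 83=-136 / 249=-0.55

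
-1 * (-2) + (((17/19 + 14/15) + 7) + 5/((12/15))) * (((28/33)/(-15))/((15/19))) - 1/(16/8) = 93479/222750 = 0.42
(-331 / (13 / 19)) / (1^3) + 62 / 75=-470869 / 975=-482.94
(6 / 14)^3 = 27 / 343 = 0.08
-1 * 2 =-2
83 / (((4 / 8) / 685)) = 113710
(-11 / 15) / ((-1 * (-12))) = -11 / 180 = -0.06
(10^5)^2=10000000000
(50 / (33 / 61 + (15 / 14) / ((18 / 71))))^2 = 110.01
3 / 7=0.43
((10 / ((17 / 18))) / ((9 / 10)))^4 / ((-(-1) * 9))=1600000000 / 751689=2128.54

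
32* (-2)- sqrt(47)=-64- sqrt(47)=-70.86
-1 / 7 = -0.14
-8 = -8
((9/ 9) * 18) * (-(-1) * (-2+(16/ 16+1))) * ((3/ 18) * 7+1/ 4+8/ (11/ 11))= 0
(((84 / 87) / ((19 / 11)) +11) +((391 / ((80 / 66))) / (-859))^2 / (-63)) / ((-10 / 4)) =-52624925067649 / 11384028068000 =-4.62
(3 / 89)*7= 21 / 89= 0.24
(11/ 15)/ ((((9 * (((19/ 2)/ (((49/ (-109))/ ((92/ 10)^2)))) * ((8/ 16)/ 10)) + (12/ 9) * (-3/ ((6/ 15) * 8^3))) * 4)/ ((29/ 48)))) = -1563100/ 11359031337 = -0.00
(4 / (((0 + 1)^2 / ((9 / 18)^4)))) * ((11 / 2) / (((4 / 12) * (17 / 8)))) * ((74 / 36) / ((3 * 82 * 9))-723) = -316942549 / 225828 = -1403.47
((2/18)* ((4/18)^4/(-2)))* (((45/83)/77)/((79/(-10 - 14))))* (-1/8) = -40/1104192243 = -0.00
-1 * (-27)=27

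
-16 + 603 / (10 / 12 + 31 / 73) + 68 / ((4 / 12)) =367702 / 551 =667.34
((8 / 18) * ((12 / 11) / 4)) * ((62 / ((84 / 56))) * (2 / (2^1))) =496 / 99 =5.01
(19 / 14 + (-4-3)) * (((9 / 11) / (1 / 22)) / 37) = -711 / 259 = -2.75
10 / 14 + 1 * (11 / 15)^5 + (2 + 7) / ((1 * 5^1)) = 14492357 / 5315625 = 2.73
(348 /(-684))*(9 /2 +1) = -319 /114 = -2.80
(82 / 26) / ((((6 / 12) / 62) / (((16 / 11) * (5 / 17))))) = 406720 / 2431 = 167.31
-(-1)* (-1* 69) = -69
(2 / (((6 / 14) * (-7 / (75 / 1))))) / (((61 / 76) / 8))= -30400 / 61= -498.36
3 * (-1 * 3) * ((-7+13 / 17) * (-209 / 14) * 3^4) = -8075133 / 119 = -67858.26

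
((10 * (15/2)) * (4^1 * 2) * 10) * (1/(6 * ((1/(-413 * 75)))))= -30975000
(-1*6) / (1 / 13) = -78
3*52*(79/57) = 4108/19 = 216.21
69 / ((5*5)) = 69 / 25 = 2.76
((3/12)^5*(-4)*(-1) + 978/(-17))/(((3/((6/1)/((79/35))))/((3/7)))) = -47535/2176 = -21.85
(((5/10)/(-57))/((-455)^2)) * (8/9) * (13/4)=-1/8169525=-0.00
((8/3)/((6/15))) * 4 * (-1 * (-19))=1520/3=506.67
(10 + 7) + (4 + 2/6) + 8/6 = 68/3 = 22.67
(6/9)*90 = 60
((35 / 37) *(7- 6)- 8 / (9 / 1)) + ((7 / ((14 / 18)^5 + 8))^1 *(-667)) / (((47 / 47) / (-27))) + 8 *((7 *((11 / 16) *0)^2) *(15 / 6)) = 2478826025752 / 162903267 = 15216.55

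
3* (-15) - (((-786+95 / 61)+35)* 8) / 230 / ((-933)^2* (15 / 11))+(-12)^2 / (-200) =-4187822202239 / 91597205025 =-45.72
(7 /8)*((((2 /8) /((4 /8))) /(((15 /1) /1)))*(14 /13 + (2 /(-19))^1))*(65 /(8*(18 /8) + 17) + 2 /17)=235 /4199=0.06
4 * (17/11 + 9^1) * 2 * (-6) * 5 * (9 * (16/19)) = -4008960/209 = -19181.63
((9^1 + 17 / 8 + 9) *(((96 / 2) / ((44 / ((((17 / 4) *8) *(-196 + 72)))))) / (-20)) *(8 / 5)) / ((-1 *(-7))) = 290904 / 275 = 1057.83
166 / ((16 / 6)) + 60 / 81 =6803 / 108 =62.99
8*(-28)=-224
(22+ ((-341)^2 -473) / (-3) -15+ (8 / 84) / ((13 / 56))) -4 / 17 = -25588811 / 663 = -38595.49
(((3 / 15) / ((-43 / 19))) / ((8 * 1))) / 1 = -19 / 1720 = -0.01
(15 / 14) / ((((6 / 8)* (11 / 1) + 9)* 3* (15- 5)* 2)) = 1 / 966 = 0.00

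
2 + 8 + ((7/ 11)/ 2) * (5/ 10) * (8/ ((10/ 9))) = 11.15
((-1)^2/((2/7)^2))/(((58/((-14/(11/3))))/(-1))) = 1029/1276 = 0.81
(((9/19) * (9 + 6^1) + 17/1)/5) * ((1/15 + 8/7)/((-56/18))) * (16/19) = -697992/442225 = -1.58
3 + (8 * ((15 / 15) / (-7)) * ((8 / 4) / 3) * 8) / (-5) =443 / 105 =4.22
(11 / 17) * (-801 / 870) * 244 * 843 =-302058702 / 2465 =-122539.03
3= 3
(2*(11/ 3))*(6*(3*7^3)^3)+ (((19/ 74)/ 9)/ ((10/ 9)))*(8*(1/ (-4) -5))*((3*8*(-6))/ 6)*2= 8868915756036/ 185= 47940085167.76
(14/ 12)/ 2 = 7/ 12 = 0.58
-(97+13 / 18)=-1759 / 18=-97.72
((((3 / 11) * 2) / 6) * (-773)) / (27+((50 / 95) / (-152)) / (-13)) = -14510756 / 5575339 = -2.60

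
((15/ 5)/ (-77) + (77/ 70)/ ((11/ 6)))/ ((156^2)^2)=0.00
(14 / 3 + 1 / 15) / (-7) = -0.68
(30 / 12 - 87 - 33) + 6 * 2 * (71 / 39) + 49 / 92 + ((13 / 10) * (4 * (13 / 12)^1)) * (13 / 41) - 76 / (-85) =-231179633 / 2500836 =-92.44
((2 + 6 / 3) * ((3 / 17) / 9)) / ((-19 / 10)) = -40 / 969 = -0.04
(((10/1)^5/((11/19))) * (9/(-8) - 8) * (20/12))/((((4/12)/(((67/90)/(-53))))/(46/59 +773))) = 26515547731250/309573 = 85652003.67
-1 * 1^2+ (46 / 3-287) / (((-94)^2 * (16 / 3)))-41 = -5938607 / 141376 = -42.01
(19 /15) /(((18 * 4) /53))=1007 /1080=0.93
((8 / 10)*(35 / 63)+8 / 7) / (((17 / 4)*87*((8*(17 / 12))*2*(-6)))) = -50 / 1584009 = -0.00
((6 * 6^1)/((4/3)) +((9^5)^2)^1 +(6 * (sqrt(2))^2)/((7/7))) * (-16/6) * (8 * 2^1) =-148769469440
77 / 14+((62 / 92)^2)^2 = 25549529 / 4477456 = 5.71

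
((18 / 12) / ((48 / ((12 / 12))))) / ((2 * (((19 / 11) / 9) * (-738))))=-11 / 99712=-0.00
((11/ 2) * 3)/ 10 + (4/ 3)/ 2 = 139/ 60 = 2.32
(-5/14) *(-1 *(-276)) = -690/7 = -98.57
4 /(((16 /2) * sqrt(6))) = sqrt(6) /12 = 0.20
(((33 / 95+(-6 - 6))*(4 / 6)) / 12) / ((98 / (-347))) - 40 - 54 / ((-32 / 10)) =-775813 / 37240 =-20.83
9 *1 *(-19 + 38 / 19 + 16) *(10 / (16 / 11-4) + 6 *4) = -2529 / 14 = -180.64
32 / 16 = 2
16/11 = 1.45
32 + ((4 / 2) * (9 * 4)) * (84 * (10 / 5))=12128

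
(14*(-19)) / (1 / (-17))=4522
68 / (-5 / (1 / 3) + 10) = -68 / 5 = -13.60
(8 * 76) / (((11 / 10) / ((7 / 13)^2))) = 297920 / 1859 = 160.26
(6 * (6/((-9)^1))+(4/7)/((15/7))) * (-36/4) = 33.60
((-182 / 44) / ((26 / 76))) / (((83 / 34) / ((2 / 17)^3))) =-2128 / 263857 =-0.01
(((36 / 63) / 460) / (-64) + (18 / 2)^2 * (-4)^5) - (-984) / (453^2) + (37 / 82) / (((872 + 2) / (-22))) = -9900238004760599 / 119360498880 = -82944.01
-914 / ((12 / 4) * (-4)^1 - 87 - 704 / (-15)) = 13710 / 781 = 17.55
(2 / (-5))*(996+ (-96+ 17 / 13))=-23434 / 65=-360.52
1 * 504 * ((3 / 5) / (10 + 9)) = 1512 / 95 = 15.92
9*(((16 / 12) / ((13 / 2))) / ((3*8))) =1 / 13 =0.08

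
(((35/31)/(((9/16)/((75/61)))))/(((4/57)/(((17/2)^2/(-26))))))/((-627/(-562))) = -87.59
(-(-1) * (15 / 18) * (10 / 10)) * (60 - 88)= -70 / 3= -23.33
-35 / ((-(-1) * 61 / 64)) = -2240 / 61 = -36.72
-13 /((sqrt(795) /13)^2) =-2197 /795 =-2.76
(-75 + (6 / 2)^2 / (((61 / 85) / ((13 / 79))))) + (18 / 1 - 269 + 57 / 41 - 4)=-64518642 / 197579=-326.55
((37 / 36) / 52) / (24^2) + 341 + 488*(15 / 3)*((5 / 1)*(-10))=-131181493211 / 1078272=-121659.00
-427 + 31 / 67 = -426.54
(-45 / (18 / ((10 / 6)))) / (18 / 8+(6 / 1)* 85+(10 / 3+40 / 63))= -1050 / 130087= -0.01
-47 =-47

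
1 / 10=0.10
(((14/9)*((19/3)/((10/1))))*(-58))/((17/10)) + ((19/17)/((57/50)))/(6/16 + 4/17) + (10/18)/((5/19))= -29.89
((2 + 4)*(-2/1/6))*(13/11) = -26/11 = -2.36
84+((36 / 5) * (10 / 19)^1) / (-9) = 1588 / 19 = 83.58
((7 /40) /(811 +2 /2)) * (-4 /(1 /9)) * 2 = -9 /580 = -0.02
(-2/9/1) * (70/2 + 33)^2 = -9248/9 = -1027.56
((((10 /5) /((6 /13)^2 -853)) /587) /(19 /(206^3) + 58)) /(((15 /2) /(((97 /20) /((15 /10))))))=-286609179376 /9651116479620908025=-0.00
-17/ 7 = -2.43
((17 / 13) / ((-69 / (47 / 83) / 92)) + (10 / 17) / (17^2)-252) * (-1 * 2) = 8046643180 / 15903381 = 505.97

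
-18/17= -1.06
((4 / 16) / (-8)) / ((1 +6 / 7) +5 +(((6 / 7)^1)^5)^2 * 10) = -282475249 / 81332316672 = -0.00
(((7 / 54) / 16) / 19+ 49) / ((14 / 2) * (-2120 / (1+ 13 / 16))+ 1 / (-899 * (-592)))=-0.01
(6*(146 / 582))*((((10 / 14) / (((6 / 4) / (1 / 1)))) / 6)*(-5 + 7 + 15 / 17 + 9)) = 147460 / 103887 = 1.42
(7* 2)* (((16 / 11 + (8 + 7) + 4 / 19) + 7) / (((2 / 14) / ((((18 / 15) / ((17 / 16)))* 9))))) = 418787712 / 17765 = 23573.75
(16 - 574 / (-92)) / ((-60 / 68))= -5797 / 230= -25.20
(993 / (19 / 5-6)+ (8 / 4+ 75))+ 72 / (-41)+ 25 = -158355 / 451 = -351.12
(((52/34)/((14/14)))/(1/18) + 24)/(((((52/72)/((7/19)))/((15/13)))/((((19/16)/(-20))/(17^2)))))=-41391/6642376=-0.01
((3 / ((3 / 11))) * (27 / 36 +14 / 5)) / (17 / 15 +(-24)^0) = 2343 / 128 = 18.30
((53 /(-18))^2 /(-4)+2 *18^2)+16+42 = 912167 /1296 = 703.83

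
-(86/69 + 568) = -39278/69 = -569.25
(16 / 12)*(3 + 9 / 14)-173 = -1177 / 7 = -168.14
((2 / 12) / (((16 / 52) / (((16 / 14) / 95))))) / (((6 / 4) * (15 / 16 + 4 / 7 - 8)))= -0.00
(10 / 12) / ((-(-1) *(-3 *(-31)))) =5 / 558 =0.01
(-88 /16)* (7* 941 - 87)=-35750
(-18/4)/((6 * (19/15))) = -45/76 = -0.59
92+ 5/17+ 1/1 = 1586/17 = 93.29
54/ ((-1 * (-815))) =0.07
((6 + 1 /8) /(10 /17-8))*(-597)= 23681 /48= 493.35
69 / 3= 23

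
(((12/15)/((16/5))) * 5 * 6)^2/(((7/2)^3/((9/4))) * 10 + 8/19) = 38475/130628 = 0.29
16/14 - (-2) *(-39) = -538/7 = -76.86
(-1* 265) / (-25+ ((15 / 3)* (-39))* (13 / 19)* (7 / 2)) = 2014 / 3739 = 0.54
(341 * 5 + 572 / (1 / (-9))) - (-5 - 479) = -2959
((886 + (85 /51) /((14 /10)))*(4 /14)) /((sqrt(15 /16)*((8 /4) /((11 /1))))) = 819764*sqrt(15) /2205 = 1439.88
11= 11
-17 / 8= -2.12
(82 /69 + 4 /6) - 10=-562 /69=-8.14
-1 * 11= -11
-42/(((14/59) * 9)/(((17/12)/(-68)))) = 59/144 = 0.41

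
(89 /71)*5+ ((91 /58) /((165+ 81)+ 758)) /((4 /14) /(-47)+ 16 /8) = 17001211109 /2712213632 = 6.27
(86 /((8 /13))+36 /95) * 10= 53249 /38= 1401.29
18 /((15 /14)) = 84 /5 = 16.80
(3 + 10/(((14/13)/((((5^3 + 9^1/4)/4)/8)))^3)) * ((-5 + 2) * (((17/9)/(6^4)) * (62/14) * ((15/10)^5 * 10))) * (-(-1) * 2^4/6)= -3839849305274095/1933540589568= -1985.92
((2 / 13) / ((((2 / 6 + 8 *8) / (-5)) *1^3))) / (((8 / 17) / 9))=-2295 / 10036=-0.23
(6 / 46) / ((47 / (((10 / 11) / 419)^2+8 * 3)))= 1529487732 / 22963554361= 0.07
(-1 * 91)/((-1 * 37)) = 91/37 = 2.46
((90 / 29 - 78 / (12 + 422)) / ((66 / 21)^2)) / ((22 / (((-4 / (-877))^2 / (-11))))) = -0.00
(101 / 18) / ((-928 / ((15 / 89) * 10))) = -2525 / 247776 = -0.01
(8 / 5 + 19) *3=309 / 5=61.80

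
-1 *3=-3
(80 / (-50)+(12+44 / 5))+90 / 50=21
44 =44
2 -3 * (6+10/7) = -142/7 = -20.29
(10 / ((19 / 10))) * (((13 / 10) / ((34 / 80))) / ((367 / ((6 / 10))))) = 3120 / 118541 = 0.03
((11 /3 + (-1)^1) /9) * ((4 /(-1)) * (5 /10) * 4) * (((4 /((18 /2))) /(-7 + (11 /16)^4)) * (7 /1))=117440512 /107918973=1.09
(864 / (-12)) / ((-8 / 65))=585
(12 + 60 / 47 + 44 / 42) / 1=14138 / 987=14.32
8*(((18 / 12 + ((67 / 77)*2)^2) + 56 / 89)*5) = 108865180 / 527681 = 206.31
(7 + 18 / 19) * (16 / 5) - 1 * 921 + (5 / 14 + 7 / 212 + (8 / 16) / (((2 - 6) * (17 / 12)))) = -2145649397 / 2396660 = -895.27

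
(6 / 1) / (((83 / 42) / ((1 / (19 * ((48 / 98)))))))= 1029 / 3154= 0.33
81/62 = 1.31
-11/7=-1.57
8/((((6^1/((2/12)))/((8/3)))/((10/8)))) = 20/27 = 0.74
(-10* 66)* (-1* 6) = 3960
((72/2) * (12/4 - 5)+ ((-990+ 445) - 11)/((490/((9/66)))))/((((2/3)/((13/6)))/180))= -22751469/539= -42210.52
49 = 49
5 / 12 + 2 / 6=3 / 4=0.75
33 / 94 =0.35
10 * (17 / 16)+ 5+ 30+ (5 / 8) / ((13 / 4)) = 4765 / 104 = 45.82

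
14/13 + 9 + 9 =248/13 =19.08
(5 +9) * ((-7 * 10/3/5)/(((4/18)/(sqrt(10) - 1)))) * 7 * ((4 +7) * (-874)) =-19785612 +19785612 * sqrt(10) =42781986.82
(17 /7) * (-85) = -1445 /7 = -206.43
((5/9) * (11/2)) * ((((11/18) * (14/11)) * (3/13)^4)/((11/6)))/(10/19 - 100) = -19/514098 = -0.00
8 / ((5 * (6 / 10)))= 8 / 3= 2.67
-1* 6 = -6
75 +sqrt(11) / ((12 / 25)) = 25* sqrt(11) / 12 +75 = 81.91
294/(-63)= -14/3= -4.67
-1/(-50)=1/50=0.02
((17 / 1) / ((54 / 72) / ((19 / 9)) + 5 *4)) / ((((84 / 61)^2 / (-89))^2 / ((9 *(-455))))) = -10418926123295 / 1382976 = -7533699.88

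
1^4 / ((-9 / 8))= -8 / 9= -0.89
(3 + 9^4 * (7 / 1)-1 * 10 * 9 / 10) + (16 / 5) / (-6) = 688807 / 15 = 45920.47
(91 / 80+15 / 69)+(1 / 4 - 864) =-1586807 / 1840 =-862.40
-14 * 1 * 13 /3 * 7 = -1274 /3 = -424.67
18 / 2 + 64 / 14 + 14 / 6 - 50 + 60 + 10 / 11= 26.81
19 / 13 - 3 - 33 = -449 / 13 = -34.54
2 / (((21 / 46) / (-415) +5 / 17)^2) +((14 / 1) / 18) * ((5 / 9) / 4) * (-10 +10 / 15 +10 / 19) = 1865604673649735 / 83500094644866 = 22.34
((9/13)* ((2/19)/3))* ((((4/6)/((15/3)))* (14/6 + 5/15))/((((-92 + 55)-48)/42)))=-448/104975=-0.00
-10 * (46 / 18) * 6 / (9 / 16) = -7360 / 27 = -272.59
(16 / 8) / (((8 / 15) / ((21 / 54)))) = 35 / 24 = 1.46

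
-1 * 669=-669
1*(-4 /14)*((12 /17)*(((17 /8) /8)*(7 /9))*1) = -1 /24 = -0.04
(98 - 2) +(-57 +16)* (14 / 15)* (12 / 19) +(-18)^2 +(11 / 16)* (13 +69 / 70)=8627907 / 21280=405.45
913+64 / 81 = 74017 / 81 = 913.79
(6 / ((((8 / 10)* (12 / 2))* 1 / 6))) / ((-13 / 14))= -105 / 13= -8.08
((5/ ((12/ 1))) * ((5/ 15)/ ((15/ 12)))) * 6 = 2/ 3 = 0.67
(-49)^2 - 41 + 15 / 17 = 40135 / 17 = 2360.88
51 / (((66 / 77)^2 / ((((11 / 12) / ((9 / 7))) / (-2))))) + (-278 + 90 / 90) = -782125 / 2592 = -301.75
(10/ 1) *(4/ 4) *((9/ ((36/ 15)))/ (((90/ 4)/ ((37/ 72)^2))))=6845/ 15552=0.44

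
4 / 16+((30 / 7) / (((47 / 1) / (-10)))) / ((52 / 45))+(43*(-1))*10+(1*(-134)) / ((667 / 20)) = -4958746661 / 11411036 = -434.56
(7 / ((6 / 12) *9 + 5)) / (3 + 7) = 7 / 95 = 0.07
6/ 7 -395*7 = -19349/ 7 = -2764.14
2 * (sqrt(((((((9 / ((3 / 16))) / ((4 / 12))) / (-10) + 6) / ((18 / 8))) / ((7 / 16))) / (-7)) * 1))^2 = 256 / 105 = 2.44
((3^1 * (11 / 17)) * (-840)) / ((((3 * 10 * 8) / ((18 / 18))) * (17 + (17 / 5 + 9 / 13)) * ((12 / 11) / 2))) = -55055 / 93228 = -0.59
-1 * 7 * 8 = -56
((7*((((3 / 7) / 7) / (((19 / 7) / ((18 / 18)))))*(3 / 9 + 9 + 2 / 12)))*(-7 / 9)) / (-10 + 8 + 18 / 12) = 7 / 3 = 2.33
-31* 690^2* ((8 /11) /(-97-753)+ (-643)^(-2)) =973581670044 /77314963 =12592.41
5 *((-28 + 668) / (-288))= -100 / 9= -11.11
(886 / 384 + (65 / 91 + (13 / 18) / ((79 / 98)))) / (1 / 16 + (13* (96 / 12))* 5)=1247833 / 165654468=0.01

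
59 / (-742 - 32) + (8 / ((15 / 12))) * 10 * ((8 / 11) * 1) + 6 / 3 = 412667 / 8514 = 48.47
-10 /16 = -5 /8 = -0.62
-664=-664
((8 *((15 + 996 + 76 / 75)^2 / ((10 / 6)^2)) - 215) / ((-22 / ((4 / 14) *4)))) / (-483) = 5585980004 / 17609375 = 317.22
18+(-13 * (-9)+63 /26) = 3573 /26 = 137.42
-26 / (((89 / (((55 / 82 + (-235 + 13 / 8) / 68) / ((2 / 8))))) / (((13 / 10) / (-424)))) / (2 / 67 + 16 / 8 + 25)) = -18849255633 / 70489338560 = -0.27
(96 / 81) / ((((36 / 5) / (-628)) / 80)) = -2009600 / 243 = -8269.96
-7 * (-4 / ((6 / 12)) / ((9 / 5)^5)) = 175000 / 59049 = 2.96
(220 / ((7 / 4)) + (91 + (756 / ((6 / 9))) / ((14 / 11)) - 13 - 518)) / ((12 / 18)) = 12111 / 14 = 865.07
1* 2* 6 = 12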